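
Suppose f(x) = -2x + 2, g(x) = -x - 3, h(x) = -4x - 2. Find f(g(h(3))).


h(3) = -14
g(-14) = 11
f(11) = -20

-20


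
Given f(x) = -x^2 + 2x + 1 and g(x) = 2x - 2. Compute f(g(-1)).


-23


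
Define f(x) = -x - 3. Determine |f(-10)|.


7


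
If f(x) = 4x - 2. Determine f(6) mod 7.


f(6) = 22
22 mod 7 = 1

1


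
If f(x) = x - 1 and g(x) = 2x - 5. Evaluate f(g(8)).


g(8) = 11
f(11) = 10

10


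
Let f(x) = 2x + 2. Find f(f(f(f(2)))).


f(2) = 6
f(6) = 14
f(14) = 30
f(30) = 62

62


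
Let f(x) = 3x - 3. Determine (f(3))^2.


f(3) = 6
(6)^2 = 36

36


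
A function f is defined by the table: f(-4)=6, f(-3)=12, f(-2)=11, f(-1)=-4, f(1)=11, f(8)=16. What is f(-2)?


11


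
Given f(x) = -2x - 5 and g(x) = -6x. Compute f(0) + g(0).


f(0) = -5
g(0) = 0
Sum = -5

-5


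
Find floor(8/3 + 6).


8


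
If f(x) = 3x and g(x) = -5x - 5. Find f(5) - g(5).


f(5) = 15
g(5) = -30
Difference = 45

45


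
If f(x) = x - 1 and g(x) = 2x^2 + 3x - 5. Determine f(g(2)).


8


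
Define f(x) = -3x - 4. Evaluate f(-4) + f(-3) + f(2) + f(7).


f(-4) = 8
f(-3) = 5
f(2) = -10
f(7) = -25
Sum = -22

-22


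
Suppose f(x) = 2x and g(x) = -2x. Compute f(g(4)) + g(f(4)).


f(g(4)) = -16
g(f(4)) = -16
Sum = -32

-32


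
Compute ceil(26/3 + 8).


26/3 = 8.6667
8.6667 + 8 = 16.6667
ceil(16.6667) = 17

17


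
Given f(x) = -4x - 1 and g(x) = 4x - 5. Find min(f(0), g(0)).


f(0) = -1
g(0) = -5
min = -5

-5


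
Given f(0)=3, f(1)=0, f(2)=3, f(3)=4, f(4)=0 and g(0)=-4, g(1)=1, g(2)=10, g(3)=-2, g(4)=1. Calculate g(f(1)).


-4


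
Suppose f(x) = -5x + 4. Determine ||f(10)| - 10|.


f(10) = -46
|-46| = 46
|46 - 10| = 36

36


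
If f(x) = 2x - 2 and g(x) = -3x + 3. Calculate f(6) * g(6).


f(6) = 10
g(6) = -15
Product = -150

-150


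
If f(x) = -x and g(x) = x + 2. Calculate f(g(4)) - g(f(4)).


f(g(4)) = -6
g(f(4)) = -2
Difference = -4

-4


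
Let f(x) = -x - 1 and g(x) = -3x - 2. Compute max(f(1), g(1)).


f(1) = -2
g(1) = -5
max = -2

-2


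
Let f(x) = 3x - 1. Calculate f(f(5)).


f(5) = 14
f(14) = 41

41


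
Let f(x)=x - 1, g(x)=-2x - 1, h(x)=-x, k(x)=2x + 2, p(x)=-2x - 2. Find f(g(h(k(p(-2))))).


p(-2) = 2
k(2) = 6
h(6) = -6
g(-6) = 11
f(11) = 10

10


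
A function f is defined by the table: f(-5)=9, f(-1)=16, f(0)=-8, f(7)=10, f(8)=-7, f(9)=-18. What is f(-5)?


Reading from the table at x = -5

9


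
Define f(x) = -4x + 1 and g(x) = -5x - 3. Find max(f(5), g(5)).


f(5) = -19
g(5) = -28
max = -19

-19


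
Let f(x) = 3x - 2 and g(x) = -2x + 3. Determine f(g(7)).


g(7) = -11
f(-11) = -35

-35


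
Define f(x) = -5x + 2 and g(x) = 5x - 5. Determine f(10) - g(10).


-93


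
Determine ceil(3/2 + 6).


3/2 = 1.5
1.5 + 6 = 7.5
ceil(7.5) = 8

8


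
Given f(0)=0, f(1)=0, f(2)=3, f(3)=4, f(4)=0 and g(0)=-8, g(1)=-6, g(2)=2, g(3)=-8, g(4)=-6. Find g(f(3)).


f(3) = 4
g(4) = -6

-6


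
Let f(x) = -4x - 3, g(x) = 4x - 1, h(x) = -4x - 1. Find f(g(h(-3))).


h(-3) = 11
g(11) = 43
f(43) = -175

-175


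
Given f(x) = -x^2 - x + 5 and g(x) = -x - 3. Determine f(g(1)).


g(1) = -4
f(-4) = (-1)*(-4)^2 - 1*(-4) + 5 = -7

-7


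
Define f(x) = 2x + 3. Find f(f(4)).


f(4) = 11
f(11) = 25

25


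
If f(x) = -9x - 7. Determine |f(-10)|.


f(-10) = 83
|83| = 83

83


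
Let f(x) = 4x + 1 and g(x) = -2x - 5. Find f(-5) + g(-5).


f(-5) = -19
g(-5) = 5
Sum = -14

-14


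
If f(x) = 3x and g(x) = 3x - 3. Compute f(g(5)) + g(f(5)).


f(g(5)) = 36
g(f(5)) = 42
Sum = 78

78


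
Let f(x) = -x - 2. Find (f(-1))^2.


1


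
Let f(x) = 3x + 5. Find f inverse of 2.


Solve 3x + 5 = 2
x = (2 - 5) / 3 = -1

-1


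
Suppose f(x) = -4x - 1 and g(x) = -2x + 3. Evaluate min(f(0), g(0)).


-1


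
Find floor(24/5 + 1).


5


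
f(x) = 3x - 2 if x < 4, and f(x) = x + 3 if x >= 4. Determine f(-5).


-5 satisfies x < 4
f(-5) = -17

-17


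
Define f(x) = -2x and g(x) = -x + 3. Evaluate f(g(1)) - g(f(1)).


f(g(1)) = -4
g(f(1)) = 5
Difference = -9

-9


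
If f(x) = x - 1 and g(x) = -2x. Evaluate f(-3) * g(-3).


f(-3) = -4
g(-3) = 6
Product = -24

-24


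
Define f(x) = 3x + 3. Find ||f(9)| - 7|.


f(9) = 30
|30| = 30
|30 - 7| = 23

23


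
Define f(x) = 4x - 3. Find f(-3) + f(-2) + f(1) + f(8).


f(-3) = -15
f(-2) = -11
f(1) = 1
f(8) = 29
Sum = 4

4


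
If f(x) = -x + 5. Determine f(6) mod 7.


f(6) = -1
-1 mod 7 = 6

6


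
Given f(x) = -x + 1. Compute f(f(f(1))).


0


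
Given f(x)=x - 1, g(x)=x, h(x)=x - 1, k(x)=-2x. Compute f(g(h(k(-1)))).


0


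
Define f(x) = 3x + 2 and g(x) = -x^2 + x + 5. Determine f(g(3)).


g(3) = -1
f(-1) = -1

-1


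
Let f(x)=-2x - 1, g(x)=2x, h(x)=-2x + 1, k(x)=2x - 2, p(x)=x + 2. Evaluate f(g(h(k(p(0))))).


11


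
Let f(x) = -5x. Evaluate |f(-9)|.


45


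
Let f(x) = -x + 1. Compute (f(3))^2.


f(3) = -2
(-2)^2 = 4

4


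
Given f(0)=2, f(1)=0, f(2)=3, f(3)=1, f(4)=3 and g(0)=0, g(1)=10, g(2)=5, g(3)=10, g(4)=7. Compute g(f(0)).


f(0) = 2
g(2) = 5

5


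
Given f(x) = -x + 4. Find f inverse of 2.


2


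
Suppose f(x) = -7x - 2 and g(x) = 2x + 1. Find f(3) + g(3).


f(3) = -23
g(3) = 7
Sum = -16

-16


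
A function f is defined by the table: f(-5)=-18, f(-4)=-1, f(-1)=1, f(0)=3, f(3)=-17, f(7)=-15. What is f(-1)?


1


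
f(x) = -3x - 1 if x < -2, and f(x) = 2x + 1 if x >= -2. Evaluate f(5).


5 satisfies x >= -2
f(5) = 11

11


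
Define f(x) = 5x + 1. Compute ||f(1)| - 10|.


4


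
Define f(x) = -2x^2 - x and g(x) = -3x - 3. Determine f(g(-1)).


g(-1) = 0
f(0) = (-2)*(0)^2 - 1*(0) = 0

0


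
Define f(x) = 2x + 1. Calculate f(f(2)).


f(2) = 5
f(5) = 11

11


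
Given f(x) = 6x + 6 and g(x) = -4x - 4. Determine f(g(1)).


g(1) = -8
f(-8) = -42

-42


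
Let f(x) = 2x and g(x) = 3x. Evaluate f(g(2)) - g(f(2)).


f(g(2)) = 12
g(f(2)) = 12
Difference = 0

0


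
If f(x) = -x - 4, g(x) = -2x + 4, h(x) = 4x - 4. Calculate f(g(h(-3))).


h(-3) = -16
g(-16) = 36
f(36) = -40

-40


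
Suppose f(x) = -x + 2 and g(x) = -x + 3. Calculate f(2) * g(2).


f(2) = 0
g(2) = 1
Product = 0

0


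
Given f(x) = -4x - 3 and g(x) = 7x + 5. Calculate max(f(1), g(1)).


f(1) = -7
g(1) = 12
max = 12

12


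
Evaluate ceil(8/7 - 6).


8/7 = 1.1429
1.1429 - 6 = -4.8571
ceil(-4.8571) = -4

-4


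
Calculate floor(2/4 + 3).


2/4 = 0.5
0.5 + 3 = 3.5
floor(3.5) = 3

3


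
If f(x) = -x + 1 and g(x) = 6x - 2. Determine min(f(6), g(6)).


f(6) = -5
g(6) = 34
min = -5

-5


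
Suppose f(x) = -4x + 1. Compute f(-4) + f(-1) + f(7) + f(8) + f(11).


f(-4) = 17
f(-1) = 5
f(7) = -27
f(8) = -31
f(11) = -43
Sum = -79

-79


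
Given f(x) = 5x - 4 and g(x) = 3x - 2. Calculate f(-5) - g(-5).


f(-5) = -29
g(-5) = -17
Difference = -12

-12


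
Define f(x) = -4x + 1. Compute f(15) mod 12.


f(15) = -59
-59 mod 12 = 1

1


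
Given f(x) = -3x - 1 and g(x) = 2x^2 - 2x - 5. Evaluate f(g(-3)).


g(-3) = 19
f(19) = -58

-58


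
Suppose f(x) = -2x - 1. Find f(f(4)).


f(4) = -9
f(-9) = 17

17


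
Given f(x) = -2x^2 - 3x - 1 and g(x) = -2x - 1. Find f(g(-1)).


g(-1) = 1
f(1) = (-2)*(1)^2 - 3*(1) - 1 = -6

-6


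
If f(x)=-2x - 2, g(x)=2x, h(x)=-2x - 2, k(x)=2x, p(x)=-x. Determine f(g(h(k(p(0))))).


p(0) = 0
k(0) = 0
h(0) = -2
g(-2) = -4
f(-4) = 6

6


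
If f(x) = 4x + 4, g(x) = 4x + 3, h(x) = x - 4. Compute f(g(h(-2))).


h(-2) = -6
g(-6) = -21
f(-21) = -80

-80


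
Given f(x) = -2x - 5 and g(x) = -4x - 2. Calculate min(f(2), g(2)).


f(2) = -9
g(2) = -10
min = -10

-10


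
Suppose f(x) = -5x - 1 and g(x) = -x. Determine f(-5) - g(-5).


f(-5) = 24
g(-5) = 5
Difference = 19

19


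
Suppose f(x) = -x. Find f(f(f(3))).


f(3) = -3
f(-3) = 3
f(3) = -3

-3


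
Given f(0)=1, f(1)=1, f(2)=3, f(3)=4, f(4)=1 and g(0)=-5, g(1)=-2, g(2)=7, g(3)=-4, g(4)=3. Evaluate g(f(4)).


-2


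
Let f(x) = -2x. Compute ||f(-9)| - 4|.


f(-9) = 18
|18| = 18
|18 - 4| = 14

14


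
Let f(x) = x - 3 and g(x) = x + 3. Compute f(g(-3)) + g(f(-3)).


f(g(-3)) = -3
g(f(-3)) = -3
Sum = -6

-6


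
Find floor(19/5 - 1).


2


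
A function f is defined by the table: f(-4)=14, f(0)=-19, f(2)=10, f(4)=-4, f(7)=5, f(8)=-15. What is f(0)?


Reading from the table at x = 0

-19


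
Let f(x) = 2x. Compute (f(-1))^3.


f(-1) = -2
(-2)^3 = -8

-8


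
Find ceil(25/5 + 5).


25/5 = 5
5 + 5 = 10
ceil(10) = 10

10


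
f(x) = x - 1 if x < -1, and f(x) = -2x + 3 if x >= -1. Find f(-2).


-2 satisfies x < -1
f(-2) = -3

-3


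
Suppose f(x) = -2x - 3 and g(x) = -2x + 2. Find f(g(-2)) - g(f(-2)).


f(g(-2)) = -15
g(f(-2)) = 0
Difference = -15

-15


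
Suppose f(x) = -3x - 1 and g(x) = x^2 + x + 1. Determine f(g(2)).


g(2) = 7
f(7) = -22

-22


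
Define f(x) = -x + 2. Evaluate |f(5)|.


3


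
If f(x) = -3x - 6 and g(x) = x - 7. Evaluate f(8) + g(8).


f(8) = -30
g(8) = 1
Sum = -29

-29


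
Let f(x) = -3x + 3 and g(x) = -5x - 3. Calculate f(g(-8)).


-108


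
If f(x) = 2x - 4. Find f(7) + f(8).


f(7) = 10
f(8) = 12
Sum = 22

22


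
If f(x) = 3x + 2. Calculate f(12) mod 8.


f(12) = 38
38 mod 8 = 6

6


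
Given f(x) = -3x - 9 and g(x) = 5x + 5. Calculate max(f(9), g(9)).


f(9) = -36
g(9) = 50
max = 50

50


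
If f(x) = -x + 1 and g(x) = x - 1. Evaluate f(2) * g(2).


-1


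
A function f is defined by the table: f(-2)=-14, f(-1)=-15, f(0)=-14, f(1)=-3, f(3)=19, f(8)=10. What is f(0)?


Reading from the table at x = 0

-14


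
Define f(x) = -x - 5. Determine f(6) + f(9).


f(6) = -11
f(9) = -14
Sum = -25

-25


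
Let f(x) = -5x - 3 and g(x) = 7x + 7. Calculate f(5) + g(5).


f(5) = -28
g(5) = 42
Sum = 14

14


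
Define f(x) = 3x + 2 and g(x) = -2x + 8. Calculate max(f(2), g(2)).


f(2) = 8
g(2) = 4
max = 8

8


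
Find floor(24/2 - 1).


11


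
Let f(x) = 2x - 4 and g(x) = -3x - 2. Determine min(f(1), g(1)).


-5


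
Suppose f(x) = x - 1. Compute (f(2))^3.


f(2) = 1
(1)^3 = 1

1


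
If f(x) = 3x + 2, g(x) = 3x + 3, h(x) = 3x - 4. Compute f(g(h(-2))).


h(-2) = -10
g(-10) = -27
f(-27) = -79

-79


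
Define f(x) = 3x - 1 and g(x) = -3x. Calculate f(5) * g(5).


f(5) = 14
g(5) = -15
Product = -210

-210


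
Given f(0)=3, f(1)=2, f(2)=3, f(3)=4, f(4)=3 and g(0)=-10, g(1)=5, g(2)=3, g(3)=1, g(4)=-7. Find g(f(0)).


f(0) = 3
g(3) = 1

1


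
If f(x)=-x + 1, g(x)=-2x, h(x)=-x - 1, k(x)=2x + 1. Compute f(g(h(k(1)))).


k(1) = 3
h(3) = -4
g(-4) = 8
f(8) = -7

-7


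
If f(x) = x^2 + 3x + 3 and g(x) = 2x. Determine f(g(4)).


g(4) = 8
f(8) = 1*(8)^2 + 3*(8) + 3 = 91

91


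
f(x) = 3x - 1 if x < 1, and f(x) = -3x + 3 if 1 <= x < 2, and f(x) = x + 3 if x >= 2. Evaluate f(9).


9 satisfies x >= 2
f(9) = 12

12


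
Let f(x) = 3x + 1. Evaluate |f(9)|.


f(9) = 28
|28| = 28

28


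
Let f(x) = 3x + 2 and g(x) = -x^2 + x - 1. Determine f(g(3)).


-19


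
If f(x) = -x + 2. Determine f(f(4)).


f(4) = -2
f(-2) = 4

4


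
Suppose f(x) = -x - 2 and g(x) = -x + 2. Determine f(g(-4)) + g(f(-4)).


f(g(-4)) = -8
g(f(-4)) = 0
Sum = -8

-8


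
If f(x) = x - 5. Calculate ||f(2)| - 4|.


f(2) = -3
|-3| = 3
|3 - 4| = 1

1


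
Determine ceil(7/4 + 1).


7/4 = 1.75
1.75 + 1 = 2.75
ceil(2.75) = 3

3


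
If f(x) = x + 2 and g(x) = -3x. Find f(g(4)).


g(4) = -12
f(-12) = -10

-10


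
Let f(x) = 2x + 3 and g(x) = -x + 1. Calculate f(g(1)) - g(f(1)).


f(g(1)) = 3
g(f(1)) = -4
Difference = 7

7


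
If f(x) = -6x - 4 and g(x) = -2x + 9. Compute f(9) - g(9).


-49


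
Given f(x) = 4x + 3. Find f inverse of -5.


Solve 4x + 3 = -5
x = (-5 - 3) / 4 = -2

-2


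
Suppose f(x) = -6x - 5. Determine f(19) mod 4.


1


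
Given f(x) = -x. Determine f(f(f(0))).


f(0) = 0
f(0) = 0
f(0) = 0

0


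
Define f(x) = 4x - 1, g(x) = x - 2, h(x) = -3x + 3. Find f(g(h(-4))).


h(-4) = 15
g(15) = 13
f(13) = 51

51


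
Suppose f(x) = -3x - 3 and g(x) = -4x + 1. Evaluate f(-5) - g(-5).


f(-5) = 12
g(-5) = 21
Difference = -9

-9


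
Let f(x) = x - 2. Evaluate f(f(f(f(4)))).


f(4) = 2
f(2) = 0
f(0) = -2
f(-2) = -4

-4


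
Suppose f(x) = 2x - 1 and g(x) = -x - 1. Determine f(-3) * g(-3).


f(-3) = -7
g(-3) = 2
Product = -14

-14


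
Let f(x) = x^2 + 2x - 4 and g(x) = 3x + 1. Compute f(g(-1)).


-4


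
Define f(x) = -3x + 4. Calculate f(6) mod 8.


f(6) = -14
-14 mod 8 = 2

2


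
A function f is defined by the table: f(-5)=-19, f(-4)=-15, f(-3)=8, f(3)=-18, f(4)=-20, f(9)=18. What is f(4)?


Reading from the table at x = 4

-20


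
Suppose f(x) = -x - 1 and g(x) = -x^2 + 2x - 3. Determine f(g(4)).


g(4) = -11
f(-11) = 10

10


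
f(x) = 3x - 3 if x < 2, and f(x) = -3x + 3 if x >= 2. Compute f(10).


10 satisfies x >= 2
f(10) = -27

-27


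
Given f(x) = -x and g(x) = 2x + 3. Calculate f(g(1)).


-5


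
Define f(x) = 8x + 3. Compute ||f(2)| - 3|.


f(2) = 19
|19| = 19
|19 - 3| = 16

16


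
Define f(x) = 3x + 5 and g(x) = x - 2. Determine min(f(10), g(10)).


8


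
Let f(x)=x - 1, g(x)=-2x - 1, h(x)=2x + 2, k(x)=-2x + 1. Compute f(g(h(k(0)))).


-10


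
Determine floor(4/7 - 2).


4/7 = 0.5714
0.5714 - 2 = -1.4286
floor(-1.4286) = -2

-2


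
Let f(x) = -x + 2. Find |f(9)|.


7


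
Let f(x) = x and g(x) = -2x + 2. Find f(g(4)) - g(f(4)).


f(g(4)) = -6
g(f(4)) = -6
Difference = 0

0


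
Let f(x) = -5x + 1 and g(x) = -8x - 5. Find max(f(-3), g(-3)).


f(-3) = 16
g(-3) = 19
max = 19

19


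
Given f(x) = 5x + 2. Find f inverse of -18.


Solve 5x + 2 = -18
x = (-18 - 2) / 5 = -4

-4


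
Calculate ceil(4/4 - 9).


-8


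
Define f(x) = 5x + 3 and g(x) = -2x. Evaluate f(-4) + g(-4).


-9


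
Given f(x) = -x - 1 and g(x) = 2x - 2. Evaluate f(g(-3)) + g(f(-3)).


f(g(-3)) = 7
g(f(-3)) = 2
Sum = 9

9


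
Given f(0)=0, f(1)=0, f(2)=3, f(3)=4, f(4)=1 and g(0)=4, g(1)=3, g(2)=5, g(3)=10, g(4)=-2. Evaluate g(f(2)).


f(2) = 3
g(3) = 10

10


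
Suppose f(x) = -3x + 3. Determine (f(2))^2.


f(2) = -3
(-3)^2 = 9

9


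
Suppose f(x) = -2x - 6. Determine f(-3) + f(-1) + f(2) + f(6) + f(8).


-54


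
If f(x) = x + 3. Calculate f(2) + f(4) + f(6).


f(2) = 5
f(4) = 7
f(6) = 9
Sum = 21

21


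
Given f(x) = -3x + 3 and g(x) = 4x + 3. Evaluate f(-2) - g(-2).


f(-2) = 9
g(-2) = -5
Difference = 14

14


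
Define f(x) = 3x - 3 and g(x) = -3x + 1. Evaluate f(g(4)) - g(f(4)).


f(g(4)) = -36
g(f(4)) = -26
Difference = -10

-10


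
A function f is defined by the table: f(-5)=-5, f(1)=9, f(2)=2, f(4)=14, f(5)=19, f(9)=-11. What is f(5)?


19


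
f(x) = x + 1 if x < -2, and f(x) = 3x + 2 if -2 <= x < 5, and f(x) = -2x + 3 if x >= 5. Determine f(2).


2 satisfies -2 <= x < 5
f(2) = 8

8


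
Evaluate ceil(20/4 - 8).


20/4 = 5
5 - 8 = -3
ceil(-3) = -3

-3


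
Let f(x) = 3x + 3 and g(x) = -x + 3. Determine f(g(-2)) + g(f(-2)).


f(g(-2)) = 18
g(f(-2)) = 6
Sum = 24

24


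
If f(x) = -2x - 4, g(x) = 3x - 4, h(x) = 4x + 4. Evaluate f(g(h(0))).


h(0) = 4
g(4) = 8
f(8) = -20

-20


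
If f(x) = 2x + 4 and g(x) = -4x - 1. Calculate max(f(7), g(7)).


f(7) = 18
g(7) = -29
max = 18

18


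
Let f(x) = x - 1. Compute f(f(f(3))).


f(3) = 2
f(2) = 1
f(1) = 0

0


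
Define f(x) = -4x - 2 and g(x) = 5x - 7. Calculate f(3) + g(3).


-6


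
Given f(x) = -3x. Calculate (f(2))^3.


f(2) = -6
(-6)^3 = -216

-216


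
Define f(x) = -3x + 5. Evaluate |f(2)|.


f(2) = -1
|-1| = 1

1


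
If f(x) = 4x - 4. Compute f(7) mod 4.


f(7) = 24
24 mod 4 = 0

0


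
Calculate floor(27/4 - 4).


27/4 = 6.75
6.75 - 4 = 2.75
floor(2.75) = 2

2


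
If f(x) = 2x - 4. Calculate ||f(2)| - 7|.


f(2) = 0
|0| = 0
|0 - 7| = 7

7


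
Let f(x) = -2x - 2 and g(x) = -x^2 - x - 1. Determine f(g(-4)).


g(-4) = -13
f(-13) = 24

24


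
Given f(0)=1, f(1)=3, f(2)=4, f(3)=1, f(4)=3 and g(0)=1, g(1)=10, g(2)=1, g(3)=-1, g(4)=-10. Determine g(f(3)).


f(3) = 1
g(1) = 10

10


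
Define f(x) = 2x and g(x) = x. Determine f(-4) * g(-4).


f(-4) = -8
g(-4) = -4
Product = 32

32


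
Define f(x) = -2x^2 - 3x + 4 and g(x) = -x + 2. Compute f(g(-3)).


g(-3) = 5
f(5) = (-2)*(5)^2 - 3*(5) + 4 = -61

-61


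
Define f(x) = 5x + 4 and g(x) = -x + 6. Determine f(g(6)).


g(6) = 0
f(0) = 4

4


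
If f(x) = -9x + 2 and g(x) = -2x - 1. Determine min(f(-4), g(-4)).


f(-4) = 38
g(-4) = 7
min = 7

7


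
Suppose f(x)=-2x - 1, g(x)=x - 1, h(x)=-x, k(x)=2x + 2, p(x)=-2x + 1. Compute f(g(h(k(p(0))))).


p(0) = 1
k(1) = 4
h(4) = -4
g(-4) = -5
f(-5) = 9

9


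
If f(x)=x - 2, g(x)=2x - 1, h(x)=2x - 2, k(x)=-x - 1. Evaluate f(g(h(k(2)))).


k(2) = -3
h(-3) = -8
g(-8) = -17
f(-17) = -19

-19


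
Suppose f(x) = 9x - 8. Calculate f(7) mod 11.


f(7) = 55
55 mod 11 = 0

0


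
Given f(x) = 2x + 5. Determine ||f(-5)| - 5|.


f(-5) = -5
|-5| = 5
|5 - 5| = 0

0


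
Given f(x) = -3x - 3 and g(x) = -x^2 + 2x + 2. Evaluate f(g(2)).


g(2) = 2
f(2) = -9

-9


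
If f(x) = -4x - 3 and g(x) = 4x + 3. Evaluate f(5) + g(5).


f(5) = -23
g(5) = 23
Sum = 0

0


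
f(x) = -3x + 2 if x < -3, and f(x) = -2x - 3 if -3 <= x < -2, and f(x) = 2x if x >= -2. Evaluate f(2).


2 satisfies x >= -2
f(2) = 4

4


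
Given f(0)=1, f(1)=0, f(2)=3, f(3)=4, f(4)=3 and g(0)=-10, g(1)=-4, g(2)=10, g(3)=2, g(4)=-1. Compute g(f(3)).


f(3) = 4
g(4) = -1

-1


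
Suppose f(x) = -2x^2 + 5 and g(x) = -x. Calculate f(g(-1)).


g(-1) = 1
f(1) = (-2)*(1)^2 + 5 = 3

3


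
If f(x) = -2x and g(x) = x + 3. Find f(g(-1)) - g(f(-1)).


f(g(-1)) = -4
g(f(-1)) = 5
Difference = -9

-9


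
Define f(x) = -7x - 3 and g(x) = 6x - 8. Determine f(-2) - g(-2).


f(-2) = 11
g(-2) = -20
Difference = 31

31


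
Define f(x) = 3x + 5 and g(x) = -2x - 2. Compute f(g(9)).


g(9) = -20
f(-20) = -55

-55


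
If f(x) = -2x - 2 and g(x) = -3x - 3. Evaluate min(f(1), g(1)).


f(1) = -4
g(1) = -6
min = -6

-6


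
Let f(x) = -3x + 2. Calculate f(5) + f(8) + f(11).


f(5) = -13
f(8) = -22
f(11) = -31
Sum = -66

-66


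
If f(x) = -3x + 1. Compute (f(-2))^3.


f(-2) = 7
(7)^3 = 343

343


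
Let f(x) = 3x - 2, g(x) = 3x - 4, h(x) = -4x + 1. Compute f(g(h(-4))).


h(-4) = 17
g(17) = 47
f(47) = 139

139


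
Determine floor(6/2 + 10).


6/2 = 3
3 + 10 = 13
floor(13) = 13

13


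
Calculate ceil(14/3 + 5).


14/3 = 4.6667
4.6667 + 5 = 9.6667
ceil(9.6667) = 10

10


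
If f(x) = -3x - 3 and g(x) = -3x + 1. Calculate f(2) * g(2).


f(2) = -9
g(2) = -5
Product = 45

45


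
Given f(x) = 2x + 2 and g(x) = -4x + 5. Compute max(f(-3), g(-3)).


f(-3) = -4
g(-3) = 17
max = 17

17


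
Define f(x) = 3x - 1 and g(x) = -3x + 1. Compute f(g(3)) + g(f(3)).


f(g(3)) = -25
g(f(3)) = -23
Sum = -48

-48


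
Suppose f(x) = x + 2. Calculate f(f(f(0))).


6


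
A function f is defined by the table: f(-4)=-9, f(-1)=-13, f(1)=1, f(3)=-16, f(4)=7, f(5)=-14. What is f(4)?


Reading from the table at x = 4

7


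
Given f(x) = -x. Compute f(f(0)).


f(0) = 0
f(0) = 0

0


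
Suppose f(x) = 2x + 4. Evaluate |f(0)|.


f(0) = 4
|4| = 4

4


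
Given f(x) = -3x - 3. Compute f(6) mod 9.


f(6) = -21
-21 mod 9 = 6

6


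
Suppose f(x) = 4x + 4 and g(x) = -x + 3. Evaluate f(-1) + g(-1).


4


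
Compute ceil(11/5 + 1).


11/5 = 2.2
2.2 + 1 = 3.2
ceil(3.2) = 4

4


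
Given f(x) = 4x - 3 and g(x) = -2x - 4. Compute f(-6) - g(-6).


f(-6) = -27
g(-6) = 8
Difference = -35

-35


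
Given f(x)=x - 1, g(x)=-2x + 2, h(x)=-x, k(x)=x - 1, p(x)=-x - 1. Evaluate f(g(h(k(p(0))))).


p(0) = -1
k(-1) = -2
h(-2) = 2
g(2) = -2
f(-2) = -3

-3


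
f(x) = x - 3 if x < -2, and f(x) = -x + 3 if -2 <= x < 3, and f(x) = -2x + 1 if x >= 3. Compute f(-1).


-1 satisfies -2 <= x < 3
f(-1) = 4

4


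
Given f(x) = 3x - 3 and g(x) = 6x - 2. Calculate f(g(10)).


g(10) = 58
f(58) = 171

171


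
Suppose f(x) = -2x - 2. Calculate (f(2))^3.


-216


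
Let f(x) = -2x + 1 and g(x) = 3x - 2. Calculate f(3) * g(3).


-35


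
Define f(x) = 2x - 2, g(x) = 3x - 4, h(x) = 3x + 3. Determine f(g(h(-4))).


h(-4) = -9
g(-9) = -31
f(-31) = -64

-64


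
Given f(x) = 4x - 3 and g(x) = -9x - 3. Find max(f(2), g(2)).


f(2) = 5
g(2) = -21
max = 5

5


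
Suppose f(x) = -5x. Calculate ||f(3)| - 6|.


f(3) = -15
|-15| = 15
|15 - 6| = 9

9


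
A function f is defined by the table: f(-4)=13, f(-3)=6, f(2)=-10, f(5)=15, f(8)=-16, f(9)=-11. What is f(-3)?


Reading from the table at x = -3

6


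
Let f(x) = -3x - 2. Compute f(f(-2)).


f(-2) = 4
f(4) = -14

-14


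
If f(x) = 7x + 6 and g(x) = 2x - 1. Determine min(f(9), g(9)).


f(9) = 69
g(9) = 17
min = 17

17


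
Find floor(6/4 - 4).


-3


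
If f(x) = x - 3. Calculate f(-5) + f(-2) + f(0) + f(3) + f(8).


f(-5) = -8
f(-2) = -5
f(0) = -3
f(3) = 0
f(8) = 5
Sum = -11

-11


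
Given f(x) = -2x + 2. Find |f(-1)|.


4


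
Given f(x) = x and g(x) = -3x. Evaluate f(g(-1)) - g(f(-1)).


f(g(-1)) = 3
g(f(-1)) = 3
Difference = 0

0


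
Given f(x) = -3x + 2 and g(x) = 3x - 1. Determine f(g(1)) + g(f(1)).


f(g(1)) = -4
g(f(1)) = -4
Sum = -8

-8


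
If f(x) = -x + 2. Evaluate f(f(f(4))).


f(4) = -2
f(-2) = 4
f(4) = -2

-2


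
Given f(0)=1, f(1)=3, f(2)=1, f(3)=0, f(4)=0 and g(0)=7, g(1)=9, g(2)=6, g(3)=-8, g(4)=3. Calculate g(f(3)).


7


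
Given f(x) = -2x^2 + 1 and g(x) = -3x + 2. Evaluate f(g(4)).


g(4) = -10
f(-10) = (-2)*(-10)^2 + 1 = -199

-199


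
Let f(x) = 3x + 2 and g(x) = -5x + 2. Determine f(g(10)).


-142


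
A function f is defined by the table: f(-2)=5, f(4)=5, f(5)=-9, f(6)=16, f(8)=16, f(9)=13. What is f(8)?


Reading from the table at x = 8

16


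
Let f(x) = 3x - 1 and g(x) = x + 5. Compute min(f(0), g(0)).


f(0) = -1
g(0) = 5
min = -1

-1


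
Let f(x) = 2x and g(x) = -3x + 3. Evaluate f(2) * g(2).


f(2) = 4
g(2) = -3
Product = -12

-12


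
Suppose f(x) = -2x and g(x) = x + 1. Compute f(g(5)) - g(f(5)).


f(g(5)) = -12
g(f(5)) = -9
Difference = -3

-3


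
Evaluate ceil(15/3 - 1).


15/3 = 5
5 - 1 = 4
ceil(4) = 4

4


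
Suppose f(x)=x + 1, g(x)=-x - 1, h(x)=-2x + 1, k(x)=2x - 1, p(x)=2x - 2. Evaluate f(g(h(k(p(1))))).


-3


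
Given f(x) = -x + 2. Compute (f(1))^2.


f(1) = 1
(1)^2 = 1

1


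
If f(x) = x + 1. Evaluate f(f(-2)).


f(-2) = -1
f(-1) = 0

0


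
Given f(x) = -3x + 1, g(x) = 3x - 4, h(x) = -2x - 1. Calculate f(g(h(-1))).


h(-1) = 1
g(1) = -1
f(-1) = 4

4


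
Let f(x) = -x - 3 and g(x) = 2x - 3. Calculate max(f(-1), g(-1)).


f(-1) = -2
g(-1) = -5
max = -2

-2


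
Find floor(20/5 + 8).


20/5 = 4
4 + 8 = 12
floor(12) = 12

12


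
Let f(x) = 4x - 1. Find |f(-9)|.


f(-9) = -37
|-37| = 37

37


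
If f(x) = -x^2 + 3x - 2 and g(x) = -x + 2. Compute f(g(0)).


g(0) = 2
f(2) = (-1)*(2)^2 + 3*(2) - 2 = 0

0


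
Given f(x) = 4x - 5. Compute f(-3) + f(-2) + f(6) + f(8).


16


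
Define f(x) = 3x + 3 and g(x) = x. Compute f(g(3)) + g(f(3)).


24


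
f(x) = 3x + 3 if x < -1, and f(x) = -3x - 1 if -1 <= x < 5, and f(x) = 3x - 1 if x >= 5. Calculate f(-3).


-3 satisfies x < -1
f(-3) = -6

-6


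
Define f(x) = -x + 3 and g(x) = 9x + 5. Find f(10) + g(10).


f(10) = -7
g(10) = 95
Sum = 88

88


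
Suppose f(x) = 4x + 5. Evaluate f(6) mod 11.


f(6) = 29
29 mod 11 = 7

7


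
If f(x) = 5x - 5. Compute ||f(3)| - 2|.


8


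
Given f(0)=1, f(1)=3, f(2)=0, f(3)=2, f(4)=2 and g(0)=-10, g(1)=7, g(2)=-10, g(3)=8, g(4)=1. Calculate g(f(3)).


-10


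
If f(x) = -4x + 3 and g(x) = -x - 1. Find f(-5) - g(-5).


f(-5) = 23
g(-5) = 4
Difference = 19

19


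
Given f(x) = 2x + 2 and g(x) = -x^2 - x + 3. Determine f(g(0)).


8


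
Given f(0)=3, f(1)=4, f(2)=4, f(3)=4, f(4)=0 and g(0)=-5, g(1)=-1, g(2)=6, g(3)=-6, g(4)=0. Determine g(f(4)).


f(4) = 0
g(0) = -5

-5


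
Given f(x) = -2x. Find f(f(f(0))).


f(0) = 0
f(0) = 0
f(0) = 0

0


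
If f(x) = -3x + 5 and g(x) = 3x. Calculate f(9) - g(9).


f(9) = -22
g(9) = 27
Difference = -49

-49


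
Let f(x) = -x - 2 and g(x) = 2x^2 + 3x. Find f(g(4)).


g(4) = 44
f(44) = -46

-46


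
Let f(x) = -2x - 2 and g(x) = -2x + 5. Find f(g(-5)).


g(-5) = 15
f(15) = -32

-32


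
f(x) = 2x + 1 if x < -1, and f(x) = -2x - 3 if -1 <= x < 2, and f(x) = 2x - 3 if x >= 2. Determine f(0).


0 satisfies -1 <= x < 2
f(0) = -3

-3


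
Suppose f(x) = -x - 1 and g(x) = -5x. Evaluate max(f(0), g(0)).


f(0) = -1
g(0) = 0
max = 0

0


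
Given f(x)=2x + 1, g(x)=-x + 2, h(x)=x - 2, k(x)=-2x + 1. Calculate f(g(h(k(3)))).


19


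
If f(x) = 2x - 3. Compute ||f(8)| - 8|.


f(8) = 13
|13| = 13
|13 - 8| = 5

5


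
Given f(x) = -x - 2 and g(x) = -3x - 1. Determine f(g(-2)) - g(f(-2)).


f(g(-2)) = -7
g(f(-2)) = -1
Difference = -6

-6


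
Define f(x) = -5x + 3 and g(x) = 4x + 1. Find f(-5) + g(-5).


f(-5) = 28
g(-5) = -19
Sum = 9

9


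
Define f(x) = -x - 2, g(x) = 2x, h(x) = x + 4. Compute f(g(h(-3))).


h(-3) = 1
g(1) = 2
f(2) = -4

-4


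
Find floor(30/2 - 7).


30/2 = 15
15 - 7 = 8
floor(8) = 8

8


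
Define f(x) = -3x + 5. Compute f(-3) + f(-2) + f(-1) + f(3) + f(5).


f(-3) = 14
f(-2) = 11
f(-1) = 8
f(3) = -4
f(5) = -10
Sum = 19

19


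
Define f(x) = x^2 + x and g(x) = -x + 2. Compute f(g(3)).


0


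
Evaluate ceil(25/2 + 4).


25/2 = 12.5
12.5 + 4 = 16.5
ceil(16.5) = 17

17


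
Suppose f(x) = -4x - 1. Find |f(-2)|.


f(-2) = 7
|7| = 7

7


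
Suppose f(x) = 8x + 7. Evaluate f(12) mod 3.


f(12) = 103
103 mod 3 = 1

1


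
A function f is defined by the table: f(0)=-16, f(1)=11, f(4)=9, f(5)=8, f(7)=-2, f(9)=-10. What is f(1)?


Reading from the table at x = 1

11


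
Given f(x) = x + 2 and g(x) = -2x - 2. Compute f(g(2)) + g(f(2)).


f(g(2)) = -4
g(f(2)) = -10
Sum = -14

-14


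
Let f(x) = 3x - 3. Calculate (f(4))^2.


81


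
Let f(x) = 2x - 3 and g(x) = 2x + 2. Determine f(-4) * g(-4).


f(-4) = -11
g(-4) = -6
Product = 66

66


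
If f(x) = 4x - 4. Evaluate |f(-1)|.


f(-1) = -8
|-8| = 8

8


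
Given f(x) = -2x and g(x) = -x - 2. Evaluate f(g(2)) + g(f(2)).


10


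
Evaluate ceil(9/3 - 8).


9/3 = 3
3 - 8 = -5
ceil(-5) = -5

-5


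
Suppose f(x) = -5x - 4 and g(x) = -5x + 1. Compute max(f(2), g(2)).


f(2) = -14
g(2) = -9
max = -9

-9


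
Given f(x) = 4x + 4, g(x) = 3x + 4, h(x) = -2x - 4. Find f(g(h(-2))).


h(-2) = 0
g(0) = 4
f(4) = 20

20


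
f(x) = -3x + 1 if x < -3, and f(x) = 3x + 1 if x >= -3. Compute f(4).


4 satisfies x >= -3
f(4) = 13

13


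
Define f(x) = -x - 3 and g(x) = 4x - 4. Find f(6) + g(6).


f(6) = -9
g(6) = 20
Sum = 11

11


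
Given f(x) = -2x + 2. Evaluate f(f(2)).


f(2) = -2
f(-2) = 6

6


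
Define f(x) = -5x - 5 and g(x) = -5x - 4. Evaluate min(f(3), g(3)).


f(3) = -20
g(3) = -19
min = -20

-20


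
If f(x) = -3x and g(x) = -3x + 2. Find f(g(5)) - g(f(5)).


f(g(5)) = 39
g(f(5)) = 47
Difference = -8

-8


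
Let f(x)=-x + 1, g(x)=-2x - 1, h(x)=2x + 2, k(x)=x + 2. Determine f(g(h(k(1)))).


k(1) = 3
h(3) = 8
g(8) = -17
f(-17) = 18

18


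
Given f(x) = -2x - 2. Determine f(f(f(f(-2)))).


-22


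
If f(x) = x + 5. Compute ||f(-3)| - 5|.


f(-3) = 2
|2| = 2
|2 - 5| = 3

3


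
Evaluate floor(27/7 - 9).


-6


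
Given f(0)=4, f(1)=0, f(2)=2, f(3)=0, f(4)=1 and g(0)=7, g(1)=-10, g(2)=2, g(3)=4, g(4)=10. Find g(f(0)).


f(0) = 4
g(4) = 10

10


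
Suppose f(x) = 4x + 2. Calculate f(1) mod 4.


f(1) = 6
6 mod 4 = 2

2


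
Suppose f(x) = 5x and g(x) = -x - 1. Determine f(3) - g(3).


f(3) = 15
g(3) = -4
Difference = 19

19


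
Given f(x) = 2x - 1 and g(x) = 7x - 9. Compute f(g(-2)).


g(-2) = -23
f(-23) = -47

-47


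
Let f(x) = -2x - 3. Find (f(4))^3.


f(4) = -11
(-11)^3 = -1331

-1331


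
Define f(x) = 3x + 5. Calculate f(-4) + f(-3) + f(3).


f(-4) = -7
f(-3) = -4
f(3) = 14
Sum = 3

3


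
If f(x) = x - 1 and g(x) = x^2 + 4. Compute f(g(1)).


g(1) = 5
f(5) = 4

4


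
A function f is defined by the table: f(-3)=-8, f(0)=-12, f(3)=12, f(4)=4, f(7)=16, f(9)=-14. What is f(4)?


Reading from the table at x = 4

4


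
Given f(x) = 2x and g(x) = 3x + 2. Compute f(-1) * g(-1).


2


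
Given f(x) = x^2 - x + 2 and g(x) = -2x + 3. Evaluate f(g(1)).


g(1) = 1
f(1) = 1*(1)^2 - 1*(1) + 2 = 2

2


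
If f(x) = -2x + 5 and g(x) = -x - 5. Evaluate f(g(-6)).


g(-6) = 1
f(1) = 3

3


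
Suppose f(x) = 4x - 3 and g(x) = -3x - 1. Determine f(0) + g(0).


f(0) = -3
g(0) = -1
Sum = -4

-4


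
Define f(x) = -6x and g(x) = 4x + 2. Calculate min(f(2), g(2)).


f(2) = -12
g(2) = 10
min = -12

-12


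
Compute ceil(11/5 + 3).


11/5 = 2.2
2.2 + 3 = 5.2
ceil(5.2) = 6

6


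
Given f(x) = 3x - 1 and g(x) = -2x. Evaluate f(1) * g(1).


f(1) = 2
g(1) = -2
Product = -4

-4


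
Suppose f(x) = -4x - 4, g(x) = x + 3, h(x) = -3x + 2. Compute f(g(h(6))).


h(6) = -16
g(-16) = -13
f(-13) = 48

48


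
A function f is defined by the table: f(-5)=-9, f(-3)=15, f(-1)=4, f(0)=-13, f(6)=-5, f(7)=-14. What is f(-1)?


Reading from the table at x = -1

4


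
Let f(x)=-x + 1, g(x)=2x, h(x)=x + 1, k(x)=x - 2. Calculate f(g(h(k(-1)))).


k(-1) = -3
h(-3) = -2
g(-2) = -4
f(-4) = 5

5


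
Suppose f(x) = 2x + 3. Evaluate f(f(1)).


f(1) = 5
f(5) = 13

13


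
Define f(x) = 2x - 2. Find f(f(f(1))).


-6


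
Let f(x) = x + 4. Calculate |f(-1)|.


f(-1) = 3
|3| = 3

3


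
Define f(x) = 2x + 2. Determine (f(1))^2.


16


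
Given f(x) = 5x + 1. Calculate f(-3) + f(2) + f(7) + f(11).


f(-3) = -14
f(2) = 11
f(7) = 36
f(11) = 56
Sum = 89

89


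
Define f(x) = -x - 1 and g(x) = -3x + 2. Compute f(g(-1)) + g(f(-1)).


f(g(-1)) = -6
g(f(-1)) = 2
Sum = -4

-4


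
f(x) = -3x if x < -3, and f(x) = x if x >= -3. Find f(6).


6 satisfies x >= -3
f(6) = 6

6


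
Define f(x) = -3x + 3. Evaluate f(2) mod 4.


1


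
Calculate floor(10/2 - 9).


-4


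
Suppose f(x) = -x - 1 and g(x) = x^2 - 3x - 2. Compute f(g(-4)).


-27


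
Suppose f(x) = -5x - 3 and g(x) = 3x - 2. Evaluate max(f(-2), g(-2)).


7


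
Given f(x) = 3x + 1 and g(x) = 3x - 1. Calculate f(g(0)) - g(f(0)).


-4


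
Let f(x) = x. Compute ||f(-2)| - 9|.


f(-2) = -2
|-2| = 2
|2 - 9| = 7

7


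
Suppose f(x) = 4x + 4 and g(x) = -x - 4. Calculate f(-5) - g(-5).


f(-5) = -16
g(-5) = 1
Difference = -17

-17


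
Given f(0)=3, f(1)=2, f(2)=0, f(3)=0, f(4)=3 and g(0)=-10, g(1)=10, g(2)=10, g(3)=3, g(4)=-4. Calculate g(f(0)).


f(0) = 3
g(3) = 3

3


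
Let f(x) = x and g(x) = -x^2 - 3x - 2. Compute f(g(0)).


g(0) = -2
f(-2) = -2

-2


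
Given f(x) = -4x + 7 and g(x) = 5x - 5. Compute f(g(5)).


g(5) = 20
f(20) = -73

-73


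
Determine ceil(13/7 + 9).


13/7 = 1.8571
1.8571 + 9 = 10.8571
ceil(10.8571) = 11

11


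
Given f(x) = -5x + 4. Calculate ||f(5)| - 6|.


f(5) = -21
|-21| = 21
|21 - 6| = 15

15


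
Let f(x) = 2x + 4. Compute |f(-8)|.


12


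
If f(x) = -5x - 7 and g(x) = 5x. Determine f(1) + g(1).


-7


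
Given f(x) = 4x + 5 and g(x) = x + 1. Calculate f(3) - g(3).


f(3) = 17
g(3) = 4
Difference = 13

13


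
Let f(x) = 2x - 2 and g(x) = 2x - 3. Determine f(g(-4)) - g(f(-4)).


f(g(-4)) = -24
g(f(-4)) = -23
Difference = -1

-1


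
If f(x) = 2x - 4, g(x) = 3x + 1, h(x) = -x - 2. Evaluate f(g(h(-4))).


h(-4) = 2
g(2) = 7
f(7) = 10

10


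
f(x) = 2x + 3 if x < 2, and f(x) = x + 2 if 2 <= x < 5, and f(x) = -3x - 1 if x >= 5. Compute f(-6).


-6 satisfies x < 2
f(-6) = -9

-9


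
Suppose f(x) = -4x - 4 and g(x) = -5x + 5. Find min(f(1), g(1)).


f(1) = -8
g(1) = 0
min = -8

-8


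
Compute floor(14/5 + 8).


10


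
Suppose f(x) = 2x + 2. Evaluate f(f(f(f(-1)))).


f(-1) = 0
f(0) = 2
f(2) = 6
f(6) = 14

14


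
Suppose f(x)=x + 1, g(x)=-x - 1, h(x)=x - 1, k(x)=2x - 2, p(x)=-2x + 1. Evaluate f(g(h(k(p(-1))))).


-3


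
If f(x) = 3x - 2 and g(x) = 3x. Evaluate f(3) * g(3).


63


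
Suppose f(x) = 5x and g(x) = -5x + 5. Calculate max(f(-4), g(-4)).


f(-4) = -20
g(-4) = 25
max = 25

25


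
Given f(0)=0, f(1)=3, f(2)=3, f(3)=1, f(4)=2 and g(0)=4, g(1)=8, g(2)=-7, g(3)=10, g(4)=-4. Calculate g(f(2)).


10


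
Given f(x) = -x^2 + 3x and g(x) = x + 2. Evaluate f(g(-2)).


0


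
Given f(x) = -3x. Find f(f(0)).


f(0) = 0
f(0) = 0

0


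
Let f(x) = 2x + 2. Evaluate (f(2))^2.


f(2) = 6
(6)^2 = 36

36


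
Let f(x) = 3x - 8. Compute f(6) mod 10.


f(6) = 10
10 mod 10 = 0

0


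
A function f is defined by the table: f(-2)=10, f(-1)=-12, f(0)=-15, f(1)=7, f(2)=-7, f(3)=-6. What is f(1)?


Reading from the table at x = 1

7


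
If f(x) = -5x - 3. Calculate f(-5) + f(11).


f(-5) = 22
f(11) = -58
Sum = -36

-36


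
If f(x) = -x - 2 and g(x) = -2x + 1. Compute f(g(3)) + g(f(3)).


f(g(3)) = 3
g(f(3)) = 11
Sum = 14

14


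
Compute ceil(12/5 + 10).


12/5 = 2.4
2.4 + 10 = 12.4
ceil(12.4) = 13

13


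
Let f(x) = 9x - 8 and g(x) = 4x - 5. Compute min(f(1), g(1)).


f(1) = 1
g(1) = -1
min = -1

-1


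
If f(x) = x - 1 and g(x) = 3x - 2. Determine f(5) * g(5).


f(5) = 4
g(5) = 13
Product = 52

52


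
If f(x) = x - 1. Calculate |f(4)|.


f(4) = 3
|3| = 3

3


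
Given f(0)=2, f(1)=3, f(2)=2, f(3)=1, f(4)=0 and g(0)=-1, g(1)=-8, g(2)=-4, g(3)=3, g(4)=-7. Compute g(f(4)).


-1


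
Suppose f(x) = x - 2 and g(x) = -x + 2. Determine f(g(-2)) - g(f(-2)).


f(g(-2)) = 2
g(f(-2)) = 6
Difference = -4

-4


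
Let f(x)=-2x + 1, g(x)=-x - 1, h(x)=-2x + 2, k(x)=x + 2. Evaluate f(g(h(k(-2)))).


k(-2) = 0
h(0) = 2
g(2) = -3
f(-3) = 7

7


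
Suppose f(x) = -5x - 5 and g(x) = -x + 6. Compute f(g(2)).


g(2) = 4
f(4) = -25

-25


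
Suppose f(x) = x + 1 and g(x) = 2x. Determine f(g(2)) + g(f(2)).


11


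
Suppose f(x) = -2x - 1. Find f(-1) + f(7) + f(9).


f(-1) = 1
f(7) = -15
f(9) = -19
Sum = -33

-33


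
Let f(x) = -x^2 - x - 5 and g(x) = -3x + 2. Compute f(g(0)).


g(0) = 2
f(2) = (-1)*(2)^2 - 1*(2) - 5 = -11

-11


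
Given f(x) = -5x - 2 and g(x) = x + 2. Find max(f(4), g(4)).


f(4) = -22
g(4) = 6
max = 6

6


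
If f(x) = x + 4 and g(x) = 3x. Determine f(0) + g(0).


f(0) = 4
g(0) = 0
Sum = 4

4


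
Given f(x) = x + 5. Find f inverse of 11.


Solve x + 5 = 11
x = (11 - 5) / 1 = 6

6


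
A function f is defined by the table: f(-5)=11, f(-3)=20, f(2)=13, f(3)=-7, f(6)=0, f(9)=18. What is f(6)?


Reading from the table at x = 6

0


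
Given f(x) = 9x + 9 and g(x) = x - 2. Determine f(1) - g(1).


f(1) = 18
g(1) = -1
Difference = 19

19


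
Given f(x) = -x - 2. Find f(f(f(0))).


-2


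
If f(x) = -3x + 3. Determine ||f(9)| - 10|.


f(9) = -24
|-24| = 24
|24 - 10| = 14

14


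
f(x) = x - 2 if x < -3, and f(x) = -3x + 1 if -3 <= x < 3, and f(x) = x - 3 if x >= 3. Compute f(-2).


-2 satisfies -3 <= x < 3
f(-2) = 7

7


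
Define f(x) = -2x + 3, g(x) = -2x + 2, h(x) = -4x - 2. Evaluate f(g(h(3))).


h(3) = -14
g(-14) = 30
f(30) = -57

-57


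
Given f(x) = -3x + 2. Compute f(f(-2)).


f(-2) = 8
f(8) = -22

-22


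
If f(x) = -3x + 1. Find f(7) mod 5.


f(7) = -20
-20 mod 5 = 0

0


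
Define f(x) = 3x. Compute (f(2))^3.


f(2) = 6
(6)^3 = 216

216


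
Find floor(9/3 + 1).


4


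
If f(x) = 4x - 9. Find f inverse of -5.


Solve 4x - 9 = -5
x = (-5 + 9) / 4 = 1

1


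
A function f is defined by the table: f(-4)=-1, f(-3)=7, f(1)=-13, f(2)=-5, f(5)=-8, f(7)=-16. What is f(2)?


Reading from the table at x = 2

-5


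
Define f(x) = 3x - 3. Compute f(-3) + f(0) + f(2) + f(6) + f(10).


f(-3) = -12
f(0) = -3
f(2) = 3
f(6) = 15
f(10) = 27
Sum = 30

30


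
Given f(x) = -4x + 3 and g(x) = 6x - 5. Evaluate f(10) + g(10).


18


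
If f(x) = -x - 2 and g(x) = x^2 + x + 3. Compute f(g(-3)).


-11


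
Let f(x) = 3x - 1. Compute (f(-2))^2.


f(-2) = -7
(-7)^2 = 49

49


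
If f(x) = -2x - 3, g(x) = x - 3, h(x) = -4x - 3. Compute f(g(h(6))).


57


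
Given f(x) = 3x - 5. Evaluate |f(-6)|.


f(-6) = -23
|-23| = 23

23


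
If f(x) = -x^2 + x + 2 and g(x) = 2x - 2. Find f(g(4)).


g(4) = 6
f(6) = (-1)*(6)^2 + 1*(6) + 2 = -28

-28


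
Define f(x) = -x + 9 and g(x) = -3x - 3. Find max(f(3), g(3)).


6


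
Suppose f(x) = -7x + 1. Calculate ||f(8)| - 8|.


f(8) = -55
|-55| = 55
|55 - 8| = 47

47


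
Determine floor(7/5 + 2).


7/5 = 1.4
1.4 + 2 = 3.4
floor(3.4) = 3

3


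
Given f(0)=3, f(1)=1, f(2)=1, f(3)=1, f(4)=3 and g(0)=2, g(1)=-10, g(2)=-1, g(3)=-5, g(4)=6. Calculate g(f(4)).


f(4) = 3
g(3) = -5

-5


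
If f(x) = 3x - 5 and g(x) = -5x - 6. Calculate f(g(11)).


-188


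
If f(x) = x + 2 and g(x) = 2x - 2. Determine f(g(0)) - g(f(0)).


f(g(0)) = 0
g(f(0)) = 2
Difference = -2

-2


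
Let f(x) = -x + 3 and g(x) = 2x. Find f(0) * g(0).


f(0) = 3
g(0) = 0
Product = 0

0


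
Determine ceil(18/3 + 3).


18/3 = 6
6 + 3 = 9
ceil(9) = 9

9


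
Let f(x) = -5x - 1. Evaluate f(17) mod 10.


f(17) = -86
-86 mod 10 = 4

4


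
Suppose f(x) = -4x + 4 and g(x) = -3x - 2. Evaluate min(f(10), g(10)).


f(10) = -36
g(10) = -32
min = -36

-36


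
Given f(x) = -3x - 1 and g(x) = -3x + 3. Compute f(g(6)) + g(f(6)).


f(g(6)) = 44
g(f(6)) = 60
Sum = 104

104


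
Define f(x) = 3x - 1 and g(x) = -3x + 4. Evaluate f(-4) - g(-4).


f(-4) = -13
g(-4) = 16
Difference = -29

-29


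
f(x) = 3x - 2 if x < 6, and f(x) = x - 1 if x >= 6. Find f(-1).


-1 satisfies x < 6
f(-1) = -5

-5


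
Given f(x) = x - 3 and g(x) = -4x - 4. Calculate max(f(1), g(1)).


f(1) = -2
g(1) = -8
max = -2

-2


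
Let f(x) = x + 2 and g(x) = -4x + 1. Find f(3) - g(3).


f(3) = 5
g(3) = -11
Difference = 16

16
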